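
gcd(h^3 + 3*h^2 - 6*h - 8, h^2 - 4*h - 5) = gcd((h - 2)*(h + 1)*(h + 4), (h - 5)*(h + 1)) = h + 1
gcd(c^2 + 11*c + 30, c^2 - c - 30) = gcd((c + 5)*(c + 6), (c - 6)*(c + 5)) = c + 5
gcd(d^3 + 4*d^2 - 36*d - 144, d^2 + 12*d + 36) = d + 6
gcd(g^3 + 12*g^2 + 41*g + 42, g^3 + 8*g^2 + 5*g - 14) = g^2 + 9*g + 14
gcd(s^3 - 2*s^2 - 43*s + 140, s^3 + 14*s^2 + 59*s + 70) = s + 7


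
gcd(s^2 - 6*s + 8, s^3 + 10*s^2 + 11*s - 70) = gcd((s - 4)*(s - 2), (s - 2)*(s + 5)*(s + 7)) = s - 2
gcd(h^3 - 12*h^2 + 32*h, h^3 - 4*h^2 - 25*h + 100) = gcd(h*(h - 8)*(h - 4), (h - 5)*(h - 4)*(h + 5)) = h - 4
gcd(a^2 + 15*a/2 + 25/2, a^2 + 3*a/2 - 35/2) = a + 5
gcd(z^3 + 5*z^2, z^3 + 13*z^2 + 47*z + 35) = z + 5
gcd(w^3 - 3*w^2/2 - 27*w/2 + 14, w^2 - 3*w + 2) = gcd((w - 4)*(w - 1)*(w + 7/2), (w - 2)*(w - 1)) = w - 1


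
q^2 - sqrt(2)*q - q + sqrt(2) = (q - 1)*(q - sqrt(2))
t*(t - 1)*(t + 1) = t^3 - t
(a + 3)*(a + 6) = a^2 + 9*a + 18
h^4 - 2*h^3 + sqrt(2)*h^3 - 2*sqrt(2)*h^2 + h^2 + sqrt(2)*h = h*(h - 1)^2*(h + sqrt(2))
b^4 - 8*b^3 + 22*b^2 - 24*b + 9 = (b - 3)^2*(b - 1)^2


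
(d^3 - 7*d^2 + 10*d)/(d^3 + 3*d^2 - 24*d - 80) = d*(d - 2)/(d^2 + 8*d + 16)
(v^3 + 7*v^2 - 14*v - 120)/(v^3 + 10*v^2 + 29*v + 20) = (v^2 + 2*v - 24)/(v^2 + 5*v + 4)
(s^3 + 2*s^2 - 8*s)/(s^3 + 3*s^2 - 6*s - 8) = s/(s + 1)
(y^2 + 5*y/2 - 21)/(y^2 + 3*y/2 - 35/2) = (y + 6)/(y + 5)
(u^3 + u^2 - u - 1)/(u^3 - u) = (u + 1)/u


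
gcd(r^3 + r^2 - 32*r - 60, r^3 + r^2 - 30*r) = 1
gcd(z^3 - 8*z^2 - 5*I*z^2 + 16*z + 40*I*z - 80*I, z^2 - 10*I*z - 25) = z - 5*I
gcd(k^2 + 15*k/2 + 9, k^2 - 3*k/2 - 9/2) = k + 3/2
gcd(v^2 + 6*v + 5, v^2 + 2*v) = 1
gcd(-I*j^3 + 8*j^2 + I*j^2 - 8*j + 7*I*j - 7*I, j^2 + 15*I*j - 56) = j + 7*I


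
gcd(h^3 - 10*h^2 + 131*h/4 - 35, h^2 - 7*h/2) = h - 7/2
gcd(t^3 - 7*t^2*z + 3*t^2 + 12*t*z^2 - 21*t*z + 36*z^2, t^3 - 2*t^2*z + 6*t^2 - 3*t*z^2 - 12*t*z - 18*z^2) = -t + 3*z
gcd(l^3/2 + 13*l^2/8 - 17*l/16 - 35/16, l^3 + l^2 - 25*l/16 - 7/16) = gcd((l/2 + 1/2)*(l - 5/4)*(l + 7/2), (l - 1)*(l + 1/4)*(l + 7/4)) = 1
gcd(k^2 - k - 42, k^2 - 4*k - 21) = k - 7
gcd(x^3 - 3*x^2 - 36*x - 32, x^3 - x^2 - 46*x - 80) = x - 8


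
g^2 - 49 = (g - 7)*(g + 7)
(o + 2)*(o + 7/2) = o^2 + 11*o/2 + 7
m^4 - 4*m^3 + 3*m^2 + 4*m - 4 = (m - 2)^2*(m - 1)*(m + 1)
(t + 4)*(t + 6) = t^2 + 10*t + 24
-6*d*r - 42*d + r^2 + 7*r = (-6*d + r)*(r + 7)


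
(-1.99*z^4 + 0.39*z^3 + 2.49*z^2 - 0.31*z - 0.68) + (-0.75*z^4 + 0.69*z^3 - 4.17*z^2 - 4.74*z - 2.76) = -2.74*z^4 + 1.08*z^3 - 1.68*z^2 - 5.05*z - 3.44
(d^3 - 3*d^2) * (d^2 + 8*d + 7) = d^5 + 5*d^4 - 17*d^3 - 21*d^2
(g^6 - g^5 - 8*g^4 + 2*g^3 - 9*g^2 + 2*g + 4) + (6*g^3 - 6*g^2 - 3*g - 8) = g^6 - g^5 - 8*g^4 + 8*g^3 - 15*g^2 - g - 4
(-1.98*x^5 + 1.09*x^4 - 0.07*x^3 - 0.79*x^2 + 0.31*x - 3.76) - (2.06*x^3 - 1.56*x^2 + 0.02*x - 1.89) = -1.98*x^5 + 1.09*x^4 - 2.13*x^3 + 0.77*x^2 + 0.29*x - 1.87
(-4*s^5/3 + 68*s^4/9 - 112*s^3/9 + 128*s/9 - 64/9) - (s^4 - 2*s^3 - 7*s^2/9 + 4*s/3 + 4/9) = -4*s^5/3 + 59*s^4/9 - 94*s^3/9 + 7*s^2/9 + 116*s/9 - 68/9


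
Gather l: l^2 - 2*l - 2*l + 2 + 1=l^2 - 4*l + 3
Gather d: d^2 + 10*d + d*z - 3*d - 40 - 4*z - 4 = d^2 + d*(z + 7) - 4*z - 44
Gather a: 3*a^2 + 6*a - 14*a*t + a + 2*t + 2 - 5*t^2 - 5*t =3*a^2 + a*(7 - 14*t) - 5*t^2 - 3*t + 2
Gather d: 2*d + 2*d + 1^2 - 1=4*d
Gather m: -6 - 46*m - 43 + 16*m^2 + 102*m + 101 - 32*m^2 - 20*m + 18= -16*m^2 + 36*m + 70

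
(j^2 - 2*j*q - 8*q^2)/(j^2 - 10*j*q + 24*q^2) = (-j - 2*q)/(-j + 6*q)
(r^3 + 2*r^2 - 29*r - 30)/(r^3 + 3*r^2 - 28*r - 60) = (r + 1)/(r + 2)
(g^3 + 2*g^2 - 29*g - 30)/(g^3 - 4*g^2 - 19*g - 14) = (g^2 + g - 30)/(g^2 - 5*g - 14)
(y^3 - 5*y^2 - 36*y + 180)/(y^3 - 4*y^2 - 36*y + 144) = (y - 5)/(y - 4)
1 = 1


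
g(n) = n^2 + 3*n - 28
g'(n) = 2*n + 3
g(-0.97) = -29.97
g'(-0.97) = 1.06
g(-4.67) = -20.20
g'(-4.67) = -6.34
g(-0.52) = -29.29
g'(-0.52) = 1.96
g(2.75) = -12.19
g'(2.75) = 8.50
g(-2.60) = -29.04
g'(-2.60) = -2.20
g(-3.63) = -25.71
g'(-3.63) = -4.26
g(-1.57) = -30.25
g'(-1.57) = -0.14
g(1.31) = -22.35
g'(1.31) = 5.62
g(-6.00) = -10.00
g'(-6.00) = -9.00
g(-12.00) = 80.00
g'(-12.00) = -21.00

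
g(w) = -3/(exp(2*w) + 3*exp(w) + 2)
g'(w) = -3*(-2*exp(2*w) - 3*exp(w))/(exp(2*w) + 3*exp(w) + 2)^2 = (6*exp(w) + 9)*exp(w)/(exp(2*w) + 3*exp(w) + 2)^2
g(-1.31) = -1.04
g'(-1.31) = 0.34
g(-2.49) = -1.33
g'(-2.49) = 0.15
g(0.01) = -0.50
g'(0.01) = 0.42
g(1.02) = -0.17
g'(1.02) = 0.22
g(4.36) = -0.00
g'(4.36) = 0.00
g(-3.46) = -1.43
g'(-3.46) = 0.07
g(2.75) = -0.01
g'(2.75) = 0.02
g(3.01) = -0.01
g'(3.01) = 0.01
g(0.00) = -0.50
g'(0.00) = 0.42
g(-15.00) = -1.50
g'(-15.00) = 0.00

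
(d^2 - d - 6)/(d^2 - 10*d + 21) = (d + 2)/(d - 7)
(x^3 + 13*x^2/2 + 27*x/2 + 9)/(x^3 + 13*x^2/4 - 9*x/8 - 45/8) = 4*(x + 2)/(4*x - 5)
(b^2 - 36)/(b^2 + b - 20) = (b^2 - 36)/(b^2 + b - 20)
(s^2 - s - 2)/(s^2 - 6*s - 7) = (s - 2)/(s - 7)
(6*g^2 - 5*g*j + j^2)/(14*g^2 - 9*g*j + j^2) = (3*g - j)/(7*g - j)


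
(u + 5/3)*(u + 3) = u^2 + 14*u/3 + 5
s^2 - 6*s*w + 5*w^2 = (s - 5*w)*(s - w)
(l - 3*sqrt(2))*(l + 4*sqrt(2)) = l^2 + sqrt(2)*l - 24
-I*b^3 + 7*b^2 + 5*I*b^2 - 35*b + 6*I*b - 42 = (b - 6)*(b + 7*I)*(-I*b - I)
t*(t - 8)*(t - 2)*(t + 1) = t^4 - 9*t^3 + 6*t^2 + 16*t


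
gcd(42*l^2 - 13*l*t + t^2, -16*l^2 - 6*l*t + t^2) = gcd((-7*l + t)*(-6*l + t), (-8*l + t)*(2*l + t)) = 1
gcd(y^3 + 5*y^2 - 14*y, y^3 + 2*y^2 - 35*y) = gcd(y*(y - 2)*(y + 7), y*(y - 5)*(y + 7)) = y^2 + 7*y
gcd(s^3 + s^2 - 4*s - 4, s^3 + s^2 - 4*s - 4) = s^3 + s^2 - 4*s - 4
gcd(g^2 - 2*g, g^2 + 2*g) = g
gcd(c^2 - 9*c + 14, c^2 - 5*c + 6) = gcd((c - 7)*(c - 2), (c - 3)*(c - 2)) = c - 2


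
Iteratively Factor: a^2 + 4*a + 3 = (a + 1)*(a + 3)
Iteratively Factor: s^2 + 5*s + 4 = (s + 1)*(s + 4)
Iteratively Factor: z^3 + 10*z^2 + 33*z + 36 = (z + 3)*(z^2 + 7*z + 12) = (z + 3)*(z + 4)*(z + 3)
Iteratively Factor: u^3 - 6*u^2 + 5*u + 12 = (u - 3)*(u^2 - 3*u - 4) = (u - 4)*(u - 3)*(u + 1)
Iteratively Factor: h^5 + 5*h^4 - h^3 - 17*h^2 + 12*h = (h - 1)*(h^4 + 6*h^3 + 5*h^2 - 12*h) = h*(h - 1)*(h^3 + 6*h^2 + 5*h - 12) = h*(h - 1)*(h + 3)*(h^2 + 3*h - 4) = h*(h - 1)*(h + 3)*(h + 4)*(h - 1)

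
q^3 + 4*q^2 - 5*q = q*(q - 1)*(q + 5)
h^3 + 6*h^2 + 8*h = h*(h + 2)*(h + 4)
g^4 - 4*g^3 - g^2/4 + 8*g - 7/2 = (g - 7/2)*(g - 1/2)*(g - sqrt(2))*(g + sqrt(2))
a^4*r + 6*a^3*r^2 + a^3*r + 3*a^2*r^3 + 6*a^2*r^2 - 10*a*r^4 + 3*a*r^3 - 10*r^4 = (a - r)*(a + 2*r)*(a + 5*r)*(a*r + r)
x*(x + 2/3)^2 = x^3 + 4*x^2/3 + 4*x/9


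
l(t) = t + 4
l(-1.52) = 2.48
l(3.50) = 7.50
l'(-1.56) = 1.00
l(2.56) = 6.56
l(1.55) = 5.55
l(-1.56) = 2.44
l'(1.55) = 1.00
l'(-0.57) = 1.00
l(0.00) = 4.00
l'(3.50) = 1.00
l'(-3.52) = 1.00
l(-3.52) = 0.48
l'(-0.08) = 1.00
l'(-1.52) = 1.00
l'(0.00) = 1.00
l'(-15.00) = 1.00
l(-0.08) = 3.92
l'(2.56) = 1.00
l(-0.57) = 3.43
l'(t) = 1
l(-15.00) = -11.00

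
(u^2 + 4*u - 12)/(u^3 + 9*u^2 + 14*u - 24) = (u - 2)/(u^2 + 3*u - 4)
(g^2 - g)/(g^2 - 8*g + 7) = g/(g - 7)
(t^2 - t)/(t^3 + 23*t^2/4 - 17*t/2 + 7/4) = 4*t/(4*t^2 + 27*t - 7)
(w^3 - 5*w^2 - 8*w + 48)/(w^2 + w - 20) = (w^2 - w - 12)/(w + 5)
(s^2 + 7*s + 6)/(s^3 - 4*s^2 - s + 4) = (s + 6)/(s^2 - 5*s + 4)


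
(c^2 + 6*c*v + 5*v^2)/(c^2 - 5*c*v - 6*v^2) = (-c - 5*v)/(-c + 6*v)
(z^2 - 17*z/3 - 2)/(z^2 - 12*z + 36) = (z + 1/3)/(z - 6)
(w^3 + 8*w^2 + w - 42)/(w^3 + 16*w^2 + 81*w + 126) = (w - 2)/(w + 6)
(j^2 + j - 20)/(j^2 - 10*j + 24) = (j + 5)/(j - 6)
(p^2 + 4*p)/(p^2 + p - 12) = p/(p - 3)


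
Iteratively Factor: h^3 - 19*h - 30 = (h + 2)*(h^2 - 2*h - 15) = (h - 5)*(h + 2)*(h + 3)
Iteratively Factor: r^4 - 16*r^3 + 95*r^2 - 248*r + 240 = (r - 3)*(r^3 - 13*r^2 + 56*r - 80) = (r - 4)*(r - 3)*(r^2 - 9*r + 20) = (r - 5)*(r - 4)*(r - 3)*(r - 4)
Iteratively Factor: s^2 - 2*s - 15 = (s - 5)*(s + 3)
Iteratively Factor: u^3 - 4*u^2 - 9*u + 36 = (u - 4)*(u^2 - 9) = (u - 4)*(u + 3)*(u - 3)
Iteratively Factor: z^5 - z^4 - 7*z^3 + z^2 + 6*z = (z)*(z^4 - z^3 - 7*z^2 + z + 6) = z*(z + 2)*(z^3 - 3*z^2 - z + 3) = z*(z - 3)*(z + 2)*(z^2 - 1) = z*(z - 3)*(z + 1)*(z + 2)*(z - 1)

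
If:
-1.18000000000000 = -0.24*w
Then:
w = 4.92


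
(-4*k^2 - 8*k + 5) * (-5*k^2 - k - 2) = 20*k^4 + 44*k^3 - 9*k^2 + 11*k - 10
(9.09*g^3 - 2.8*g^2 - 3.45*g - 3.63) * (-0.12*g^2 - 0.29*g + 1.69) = -1.0908*g^5 - 2.3001*g^4 + 16.5881*g^3 - 3.2959*g^2 - 4.7778*g - 6.1347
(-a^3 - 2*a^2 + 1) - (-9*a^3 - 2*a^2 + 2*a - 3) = 8*a^3 - 2*a + 4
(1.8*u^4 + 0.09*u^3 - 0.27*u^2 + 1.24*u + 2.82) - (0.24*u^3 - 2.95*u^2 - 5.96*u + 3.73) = 1.8*u^4 - 0.15*u^3 + 2.68*u^2 + 7.2*u - 0.91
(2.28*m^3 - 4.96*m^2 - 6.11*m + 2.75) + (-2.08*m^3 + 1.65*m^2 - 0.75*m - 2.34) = 0.2*m^3 - 3.31*m^2 - 6.86*m + 0.41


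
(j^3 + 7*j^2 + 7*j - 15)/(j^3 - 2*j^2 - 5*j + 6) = (j^2 + 8*j + 15)/(j^2 - j - 6)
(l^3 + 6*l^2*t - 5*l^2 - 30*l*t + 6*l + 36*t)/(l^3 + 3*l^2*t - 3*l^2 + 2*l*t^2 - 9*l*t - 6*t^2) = (l^2 + 6*l*t - 2*l - 12*t)/(l^2 + 3*l*t + 2*t^2)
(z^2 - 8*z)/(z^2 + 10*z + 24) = z*(z - 8)/(z^2 + 10*z + 24)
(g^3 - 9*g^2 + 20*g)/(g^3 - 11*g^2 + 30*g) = (g - 4)/(g - 6)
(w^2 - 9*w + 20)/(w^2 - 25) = (w - 4)/(w + 5)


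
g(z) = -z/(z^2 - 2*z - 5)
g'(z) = -z*(2 - 2*z)/(z^2 - 2*z - 5)^2 - 1/(z^2 - 2*z - 5) = (z^2 + 5)/(z^4 - 4*z^3 - 6*z^2 + 20*z + 25)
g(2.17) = 0.47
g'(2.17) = 0.45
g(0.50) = 0.09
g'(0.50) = 0.16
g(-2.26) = 0.49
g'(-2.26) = 0.47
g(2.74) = 0.92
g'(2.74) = 1.42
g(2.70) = 0.87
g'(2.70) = 1.27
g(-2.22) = 0.51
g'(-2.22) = 0.52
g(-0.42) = -0.11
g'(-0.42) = 0.33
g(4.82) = -0.56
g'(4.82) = 0.38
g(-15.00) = 0.06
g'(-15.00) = 0.00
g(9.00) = -0.16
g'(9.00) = 0.03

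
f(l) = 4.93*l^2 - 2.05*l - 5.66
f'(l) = 9.86*l - 2.05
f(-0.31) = -4.55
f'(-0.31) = -5.11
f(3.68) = 53.56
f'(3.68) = 34.23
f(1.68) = 4.81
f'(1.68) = 14.51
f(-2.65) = 34.39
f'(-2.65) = -28.18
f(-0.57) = -2.89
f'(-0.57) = -7.67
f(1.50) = 2.36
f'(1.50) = 12.74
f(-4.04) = 83.09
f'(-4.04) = -41.88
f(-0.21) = -5.01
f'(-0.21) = -4.12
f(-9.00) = 412.12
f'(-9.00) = -90.79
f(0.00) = -5.66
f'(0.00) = -2.05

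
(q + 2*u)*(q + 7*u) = q^2 + 9*q*u + 14*u^2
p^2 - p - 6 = (p - 3)*(p + 2)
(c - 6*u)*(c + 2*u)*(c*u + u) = c^3*u - 4*c^2*u^2 + c^2*u - 12*c*u^3 - 4*c*u^2 - 12*u^3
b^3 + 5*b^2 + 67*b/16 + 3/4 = (b + 1/4)*(b + 3/4)*(b + 4)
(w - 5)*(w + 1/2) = w^2 - 9*w/2 - 5/2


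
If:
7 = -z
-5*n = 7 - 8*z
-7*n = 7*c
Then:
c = 63/5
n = -63/5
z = -7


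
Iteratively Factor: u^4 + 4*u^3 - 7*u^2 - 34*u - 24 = (u + 1)*(u^3 + 3*u^2 - 10*u - 24) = (u - 3)*(u + 1)*(u^2 + 6*u + 8) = (u - 3)*(u + 1)*(u + 4)*(u + 2)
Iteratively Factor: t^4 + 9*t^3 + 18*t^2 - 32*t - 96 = (t + 3)*(t^3 + 6*t^2 - 32) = (t - 2)*(t + 3)*(t^2 + 8*t + 16) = (t - 2)*(t + 3)*(t + 4)*(t + 4)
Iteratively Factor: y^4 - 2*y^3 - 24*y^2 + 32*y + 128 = (y + 4)*(y^3 - 6*y^2 + 32) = (y + 2)*(y + 4)*(y^2 - 8*y + 16) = (y - 4)*(y + 2)*(y + 4)*(y - 4)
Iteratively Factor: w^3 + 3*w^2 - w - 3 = (w - 1)*(w^2 + 4*w + 3) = (w - 1)*(w + 3)*(w + 1)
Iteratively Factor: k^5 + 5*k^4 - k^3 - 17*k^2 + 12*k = (k - 1)*(k^4 + 6*k^3 + 5*k^2 - 12*k) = (k - 1)*(k + 4)*(k^3 + 2*k^2 - 3*k) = (k - 1)*(k + 3)*(k + 4)*(k^2 - k) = k*(k - 1)*(k + 3)*(k + 4)*(k - 1)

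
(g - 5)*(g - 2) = g^2 - 7*g + 10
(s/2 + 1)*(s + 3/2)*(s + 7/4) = s^3/2 + 21*s^2/8 + 73*s/16 + 21/8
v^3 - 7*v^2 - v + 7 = (v - 7)*(v - 1)*(v + 1)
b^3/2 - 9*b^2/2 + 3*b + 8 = (b/2 + 1/2)*(b - 8)*(b - 2)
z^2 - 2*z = z*(z - 2)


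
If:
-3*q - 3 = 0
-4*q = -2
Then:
No Solution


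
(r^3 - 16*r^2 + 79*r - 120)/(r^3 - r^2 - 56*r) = (r^2 - 8*r + 15)/(r*(r + 7))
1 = 1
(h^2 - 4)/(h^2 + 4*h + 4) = (h - 2)/(h + 2)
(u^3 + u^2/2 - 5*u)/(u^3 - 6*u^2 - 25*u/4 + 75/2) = 2*u*(u - 2)/(2*u^2 - 17*u + 30)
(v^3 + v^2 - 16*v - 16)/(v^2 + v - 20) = (v^2 + 5*v + 4)/(v + 5)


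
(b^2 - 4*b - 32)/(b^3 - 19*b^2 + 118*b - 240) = (b + 4)/(b^2 - 11*b + 30)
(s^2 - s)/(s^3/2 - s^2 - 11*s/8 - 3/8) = 8*s*(1 - s)/(-4*s^3 + 8*s^2 + 11*s + 3)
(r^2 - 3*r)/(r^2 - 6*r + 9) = r/(r - 3)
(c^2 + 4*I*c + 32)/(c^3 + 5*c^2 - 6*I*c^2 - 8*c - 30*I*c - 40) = (c + 8*I)/(c^2 + c*(5 - 2*I) - 10*I)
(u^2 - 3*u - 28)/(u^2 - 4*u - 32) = (u - 7)/(u - 8)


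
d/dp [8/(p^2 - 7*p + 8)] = 8*(7 - 2*p)/(p^2 - 7*p + 8)^2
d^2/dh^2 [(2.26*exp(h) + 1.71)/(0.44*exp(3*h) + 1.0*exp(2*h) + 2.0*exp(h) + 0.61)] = (1.750144*exp(6*h) + 5.96270400000001*exp(5*h) + 2.5812*exp(4*h) - 2.55599199999999*exp(3*h) - 2.142276*exp(2*h) - 0.0896000000000008*exp(h) - 1.245254)*exp(h)/(0.085184*exp(9*h) + 0.5808*exp(8*h) + 2.4816*exp(7*h) + 6.634288*exp(6*h) + 12.8904*exp(5*h) + 17.0508*exp(4*h) + 15.811172*exp(3*h) + 8.4363*exp(2*h) + 2.2326*exp(h) + 0.226981)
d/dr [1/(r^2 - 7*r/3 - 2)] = 3*(7 - 6*r)/(-3*r^2 + 7*r + 6)^2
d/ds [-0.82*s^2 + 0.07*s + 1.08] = 0.07 - 1.64*s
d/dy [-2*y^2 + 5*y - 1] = 5 - 4*y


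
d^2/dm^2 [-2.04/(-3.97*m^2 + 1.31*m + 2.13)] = (64.304472*m^2 - 21.218856*m - 2.04*(7.94*m - 1.31)*(15.88*m - 2.62) - 34.500888)/(-3.97*m^2 + 1.31*m + 2.13)^3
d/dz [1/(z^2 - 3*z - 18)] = (3 - 2*z)/(-z^2 + 3*z + 18)^2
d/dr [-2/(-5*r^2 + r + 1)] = 2*(1 - 10*r)/(-5*r^2 + r + 1)^2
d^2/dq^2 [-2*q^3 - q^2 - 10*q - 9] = -12*q - 2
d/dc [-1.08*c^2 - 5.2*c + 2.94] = -2.16*c - 5.2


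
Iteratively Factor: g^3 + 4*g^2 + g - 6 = (g + 3)*(g^2 + g - 2) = (g - 1)*(g + 3)*(g + 2)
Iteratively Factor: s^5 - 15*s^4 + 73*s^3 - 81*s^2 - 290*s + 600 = (s - 5)*(s^4 - 10*s^3 + 23*s^2 + 34*s - 120) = (s - 5)^2*(s^3 - 5*s^2 - 2*s + 24) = (s - 5)^2*(s - 3)*(s^2 - 2*s - 8) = (s - 5)^2*(s - 3)*(s + 2)*(s - 4)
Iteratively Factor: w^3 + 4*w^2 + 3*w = (w)*(w^2 + 4*w + 3) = w*(w + 1)*(w + 3)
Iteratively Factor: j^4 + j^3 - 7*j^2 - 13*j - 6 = (j + 1)*(j^3 - 7*j - 6) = (j + 1)^2*(j^2 - j - 6) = (j - 3)*(j + 1)^2*(j + 2)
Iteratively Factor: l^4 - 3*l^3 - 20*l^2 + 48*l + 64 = (l + 1)*(l^3 - 4*l^2 - 16*l + 64) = (l + 1)*(l + 4)*(l^2 - 8*l + 16) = (l - 4)*(l + 1)*(l + 4)*(l - 4)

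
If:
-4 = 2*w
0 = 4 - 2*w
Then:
No Solution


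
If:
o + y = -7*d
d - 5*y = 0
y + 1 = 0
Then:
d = -5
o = 36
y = -1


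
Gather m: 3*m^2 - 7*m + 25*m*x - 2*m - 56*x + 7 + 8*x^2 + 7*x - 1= 3*m^2 + m*(25*x - 9) + 8*x^2 - 49*x + 6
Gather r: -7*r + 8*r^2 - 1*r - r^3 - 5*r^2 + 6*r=-r^3 + 3*r^2 - 2*r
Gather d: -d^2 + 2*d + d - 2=-d^2 + 3*d - 2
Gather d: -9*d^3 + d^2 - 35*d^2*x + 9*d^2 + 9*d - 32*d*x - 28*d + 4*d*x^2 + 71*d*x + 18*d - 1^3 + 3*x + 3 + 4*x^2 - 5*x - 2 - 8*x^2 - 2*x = -9*d^3 + d^2*(10 - 35*x) + d*(4*x^2 + 39*x - 1) - 4*x^2 - 4*x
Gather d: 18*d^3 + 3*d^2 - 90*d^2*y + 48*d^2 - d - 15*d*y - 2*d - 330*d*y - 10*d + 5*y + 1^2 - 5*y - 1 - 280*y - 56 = 18*d^3 + d^2*(51 - 90*y) + d*(-345*y - 13) - 280*y - 56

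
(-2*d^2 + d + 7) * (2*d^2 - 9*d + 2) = -4*d^4 + 20*d^3 + d^2 - 61*d + 14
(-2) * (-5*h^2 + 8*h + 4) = 10*h^2 - 16*h - 8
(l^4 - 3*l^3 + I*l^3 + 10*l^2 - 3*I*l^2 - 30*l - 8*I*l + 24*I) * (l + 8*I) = l^5 - 3*l^4 + 9*I*l^4 + 2*l^3 - 27*I*l^3 - 6*l^2 + 72*I*l^2 + 64*l - 216*I*l - 192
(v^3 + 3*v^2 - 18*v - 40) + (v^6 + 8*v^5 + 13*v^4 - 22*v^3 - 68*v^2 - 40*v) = v^6 + 8*v^5 + 13*v^4 - 21*v^3 - 65*v^2 - 58*v - 40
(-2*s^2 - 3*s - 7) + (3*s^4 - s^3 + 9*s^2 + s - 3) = 3*s^4 - s^3 + 7*s^2 - 2*s - 10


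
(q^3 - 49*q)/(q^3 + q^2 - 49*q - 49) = q/(q + 1)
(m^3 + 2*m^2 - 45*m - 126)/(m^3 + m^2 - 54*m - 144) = (m - 7)/(m - 8)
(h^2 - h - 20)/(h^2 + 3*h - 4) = (h - 5)/(h - 1)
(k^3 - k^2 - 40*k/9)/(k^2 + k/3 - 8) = k*(3*k + 5)/(3*(k + 3))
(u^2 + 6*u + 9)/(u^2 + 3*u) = (u + 3)/u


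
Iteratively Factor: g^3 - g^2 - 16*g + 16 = (g - 1)*(g^2 - 16) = (g - 1)*(g + 4)*(g - 4)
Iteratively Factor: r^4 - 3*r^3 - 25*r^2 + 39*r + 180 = (r - 5)*(r^3 + 2*r^2 - 15*r - 36) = (r - 5)*(r + 3)*(r^2 - r - 12) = (r - 5)*(r - 4)*(r + 3)*(r + 3)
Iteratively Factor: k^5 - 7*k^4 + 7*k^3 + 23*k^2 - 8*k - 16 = (k - 4)*(k^4 - 3*k^3 - 5*k^2 + 3*k + 4) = (k - 4)*(k + 1)*(k^3 - 4*k^2 - k + 4) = (k - 4)^2*(k + 1)*(k^2 - 1) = (k - 4)^2*(k + 1)^2*(k - 1)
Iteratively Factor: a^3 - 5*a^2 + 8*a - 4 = (a - 2)*(a^2 - 3*a + 2) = (a - 2)*(a - 1)*(a - 2)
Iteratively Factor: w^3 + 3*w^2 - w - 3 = (w - 1)*(w^2 + 4*w + 3) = (w - 1)*(w + 1)*(w + 3)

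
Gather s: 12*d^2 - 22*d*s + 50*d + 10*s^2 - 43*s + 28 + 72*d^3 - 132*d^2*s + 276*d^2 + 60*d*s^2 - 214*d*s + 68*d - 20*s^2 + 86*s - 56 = 72*d^3 + 288*d^2 + 118*d + s^2*(60*d - 10) + s*(-132*d^2 - 236*d + 43) - 28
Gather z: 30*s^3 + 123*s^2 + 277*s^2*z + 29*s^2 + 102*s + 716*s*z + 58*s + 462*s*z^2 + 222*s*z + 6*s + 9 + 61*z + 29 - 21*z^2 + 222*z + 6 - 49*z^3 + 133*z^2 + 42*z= 30*s^3 + 152*s^2 + 166*s - 49*z^3 + z^2*(462*s + 112) + z*(277*s^2 + 938*s + 325) + 44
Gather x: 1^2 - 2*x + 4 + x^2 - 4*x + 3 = x^2 - 6*x + 8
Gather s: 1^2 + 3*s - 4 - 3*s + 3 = 0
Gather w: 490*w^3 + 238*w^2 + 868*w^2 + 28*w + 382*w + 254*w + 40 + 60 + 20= 490*w^3 + 1106*w^2 + 664*w + 120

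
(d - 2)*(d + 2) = d^2 - 4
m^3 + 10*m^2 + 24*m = m*(m + 4)*(m + 6)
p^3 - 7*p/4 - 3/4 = (p - 3/2)*(p + 1/2)*(p + 1)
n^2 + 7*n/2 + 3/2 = (n + 1/2)*(n + 3)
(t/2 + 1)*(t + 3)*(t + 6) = t^3/2 + 11*t^2/2 + 18*t + 18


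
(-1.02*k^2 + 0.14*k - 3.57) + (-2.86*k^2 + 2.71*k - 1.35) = -3.88*k^2 + 2.85*k - 4.92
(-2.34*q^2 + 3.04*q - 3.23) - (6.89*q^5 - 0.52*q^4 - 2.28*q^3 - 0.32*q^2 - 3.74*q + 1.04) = -6.89*q^5 + 0.52*q^4 + 2.28*q^3 - 2.02*q^2 + 6.78*q - 4.27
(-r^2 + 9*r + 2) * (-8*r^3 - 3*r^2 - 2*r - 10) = 8*r^5 - 69*r^4 - 41*r^3 - 14*r^2 - 94*r - 20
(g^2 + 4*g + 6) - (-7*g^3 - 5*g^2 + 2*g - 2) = 7*g^3 + 6*g^2 + 2*g + 8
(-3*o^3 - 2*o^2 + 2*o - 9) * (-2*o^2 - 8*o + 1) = 6*o^5 + 28*o^4 + 9*o^3 + 74*o - 9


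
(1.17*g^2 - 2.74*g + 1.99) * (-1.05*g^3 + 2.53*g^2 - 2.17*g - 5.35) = -1.2285*g^5 + 5.8371*g^4 - 11.5606*g^3 + 4.721*g^2 + 10.3407*g - 10.6465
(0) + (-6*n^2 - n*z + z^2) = -6*n^2 - n*z + z^2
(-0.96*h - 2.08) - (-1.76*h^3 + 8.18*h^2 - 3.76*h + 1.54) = 1.76*h^3 - 8.18*h^2 + 2.8*h - 3.62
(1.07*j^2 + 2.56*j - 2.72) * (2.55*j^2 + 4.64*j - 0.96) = 2.7285*j^4 + 11.4928*j^3 + 3.9152*j^2 - 15.0784*j + 2.6112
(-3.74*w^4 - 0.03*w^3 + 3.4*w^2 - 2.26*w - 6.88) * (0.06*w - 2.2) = -0.2244*w^5 + 8.2262*w^4 + 0.27*w^3 - 7.6156*w^2 + 4.5592*w + 15.136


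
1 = 1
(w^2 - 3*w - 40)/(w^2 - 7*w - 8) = (w + 5)/(w + 1)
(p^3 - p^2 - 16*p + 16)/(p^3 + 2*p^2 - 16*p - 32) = (p - 1)/(p + 2)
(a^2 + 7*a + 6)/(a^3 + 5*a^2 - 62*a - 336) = (a + 1)/(a^2 - a - 56)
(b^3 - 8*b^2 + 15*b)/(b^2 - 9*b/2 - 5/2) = 2*b*(b - 3)/(2*b + 1)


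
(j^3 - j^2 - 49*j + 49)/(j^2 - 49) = j - 1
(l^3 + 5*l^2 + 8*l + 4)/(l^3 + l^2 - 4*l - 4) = (l + 2)/(l - 2)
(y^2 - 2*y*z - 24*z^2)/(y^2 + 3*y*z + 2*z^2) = (y^2 - 2*y*z - 24*z^2)/(y^2 + 3*y*z + 2*z^2)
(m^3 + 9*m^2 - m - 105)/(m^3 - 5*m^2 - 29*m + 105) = (m + 7)/(m - 7)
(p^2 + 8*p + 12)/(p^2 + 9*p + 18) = (p + 2)/(p + 3)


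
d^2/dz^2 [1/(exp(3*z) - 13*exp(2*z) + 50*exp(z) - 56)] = ((-9*exp(2*z) + 52*exp(z) - 50)*(exp(3*z) - 13*exp(2*z) + 50*exp(z) - 56) + 2*(3*exp(2*z) - 26*exp(z) + 50)^2*exp(z))*exp(z)/(exp(3*z) - 13*exp(2*z) + 50*exp(z) - 56)^3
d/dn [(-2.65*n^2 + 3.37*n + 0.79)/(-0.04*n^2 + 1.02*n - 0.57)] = (-2.5682*n^2 + 3.0842*n - 2.7267)/(0.0016*n^4 - 0.0816*n^3 + 1.086*n^2 - 1.1628*n + 0.3249)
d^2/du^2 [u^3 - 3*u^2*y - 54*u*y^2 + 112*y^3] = 6*u - 6*y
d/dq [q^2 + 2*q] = 2*q + 2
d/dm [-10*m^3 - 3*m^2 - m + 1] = -30*m^2 - 6*m - 1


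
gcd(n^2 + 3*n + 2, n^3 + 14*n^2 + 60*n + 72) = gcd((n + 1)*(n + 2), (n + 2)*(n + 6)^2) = n + 2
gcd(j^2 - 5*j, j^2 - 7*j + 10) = j - 5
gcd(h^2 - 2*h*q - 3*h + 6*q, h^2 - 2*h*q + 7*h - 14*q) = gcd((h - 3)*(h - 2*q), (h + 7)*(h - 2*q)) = -h + 2*q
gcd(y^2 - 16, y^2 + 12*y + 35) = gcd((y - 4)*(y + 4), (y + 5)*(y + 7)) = 1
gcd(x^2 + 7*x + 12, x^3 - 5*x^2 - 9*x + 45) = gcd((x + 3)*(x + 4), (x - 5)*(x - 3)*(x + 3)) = x + 3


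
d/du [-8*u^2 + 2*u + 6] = 2 - 16*u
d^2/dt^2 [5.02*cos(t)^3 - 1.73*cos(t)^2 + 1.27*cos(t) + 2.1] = -5.035*cos(t) + 3.46*cos(2*t) - 11.295*cos(3*t)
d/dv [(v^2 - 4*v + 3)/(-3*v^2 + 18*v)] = 2*(v^2 + 3*v - 9)/(3*v^2*(v^2 - 12*v + 36))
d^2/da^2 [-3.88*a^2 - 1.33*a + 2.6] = -7.76000000000000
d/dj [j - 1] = 1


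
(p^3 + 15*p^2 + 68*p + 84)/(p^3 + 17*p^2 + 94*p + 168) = (p + 2)/(p + 4)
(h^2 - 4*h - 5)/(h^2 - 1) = (h - 5)/(h - 1)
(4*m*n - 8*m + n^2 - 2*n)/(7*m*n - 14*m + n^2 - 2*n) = (4*m + n)/(7*m + n)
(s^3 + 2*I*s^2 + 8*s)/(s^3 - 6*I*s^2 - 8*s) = (s + 4*I)/(s - 4*I)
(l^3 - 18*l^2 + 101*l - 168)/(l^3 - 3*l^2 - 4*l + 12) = (l^2 - 15*l + 56)/(l^2 - 4)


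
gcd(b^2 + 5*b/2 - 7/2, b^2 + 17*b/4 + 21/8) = b + 7/2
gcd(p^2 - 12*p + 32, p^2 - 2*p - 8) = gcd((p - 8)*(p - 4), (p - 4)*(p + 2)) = p - 4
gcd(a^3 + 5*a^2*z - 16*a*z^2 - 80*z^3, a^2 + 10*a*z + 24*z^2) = a + 4*z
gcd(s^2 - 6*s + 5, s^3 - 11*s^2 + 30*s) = s - 5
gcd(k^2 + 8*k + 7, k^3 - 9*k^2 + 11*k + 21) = k + 1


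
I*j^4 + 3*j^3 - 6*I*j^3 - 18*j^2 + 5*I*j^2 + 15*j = j*(j - 5)*(j - 3*I)*(I*j - I)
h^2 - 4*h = h*(h - 4)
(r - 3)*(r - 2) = r^2 - 5*r + 6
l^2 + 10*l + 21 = (l + 3)*(l + 7)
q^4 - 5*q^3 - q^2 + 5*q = q*(q - 5)*(q - 1)*(q + 1)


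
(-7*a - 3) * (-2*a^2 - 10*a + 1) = 14*a^3 + 76*a^2 + 23*a - 3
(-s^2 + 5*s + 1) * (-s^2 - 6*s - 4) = s^4 + s^3 - 27*s^2 - 26*s - 4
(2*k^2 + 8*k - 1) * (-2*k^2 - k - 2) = -4*k^4 - 18*k^3 - 10*k^2 - 15*k + 2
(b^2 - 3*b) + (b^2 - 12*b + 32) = 2*b^2 - 15*b + 32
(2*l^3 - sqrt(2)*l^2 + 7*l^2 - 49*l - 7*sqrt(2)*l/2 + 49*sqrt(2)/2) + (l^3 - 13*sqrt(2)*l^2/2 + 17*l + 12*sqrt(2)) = 3*l^3 - 15*sqrt(2)*l^2/2 + 7*l^2 - 32*l - 7*sqrt(2)*l/2 + 73*sqrt(2)/2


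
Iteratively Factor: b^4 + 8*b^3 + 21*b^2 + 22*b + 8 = (b + 1)*(b^3 + 7*b^2 + 14*b + 8) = (b + 1)*(b + 2)*(b^2 + 5*b + 4) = (b + 1)^2*(b + 2)*(b + 4)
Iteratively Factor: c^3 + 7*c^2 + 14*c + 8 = (c + 4)*(c^2 + 3*c + 2) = (c + 2)*(c + 4)*(c + 1)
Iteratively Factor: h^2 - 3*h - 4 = (h - 4)*(h + 1)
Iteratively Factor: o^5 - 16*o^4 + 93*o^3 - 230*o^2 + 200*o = (o - 2)*(o^4 - 14*o^3 + 65*o^2 - 100*o) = (o - 4)*(o - 2)*(o^3 - 10*o^2 + 25*o) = (o - 5)*(o - 4)*(o - 2)*(o^2 - 5*o) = (o - 5)^2*(o - 4)*(o - 2)*(o)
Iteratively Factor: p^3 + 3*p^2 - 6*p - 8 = (p + 1)*(p^2 + 2*p - 8) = (p + 1)*(p + 4)*(p - 2)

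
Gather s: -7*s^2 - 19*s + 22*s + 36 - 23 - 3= -7*s^2 + 3*s + 10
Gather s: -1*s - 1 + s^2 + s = s^2 - 1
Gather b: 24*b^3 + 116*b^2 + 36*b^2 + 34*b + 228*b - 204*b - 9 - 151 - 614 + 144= 24*b^3 + 152*b^2 + 58*b - 630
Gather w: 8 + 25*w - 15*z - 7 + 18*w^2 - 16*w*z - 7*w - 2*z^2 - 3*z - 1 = 18*w^2 + w*(18 - 16*z) - 2*z^2 - 18*z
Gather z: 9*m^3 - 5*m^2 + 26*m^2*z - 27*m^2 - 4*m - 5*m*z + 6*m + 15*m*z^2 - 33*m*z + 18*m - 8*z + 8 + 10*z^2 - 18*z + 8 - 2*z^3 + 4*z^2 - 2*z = 9*m^3 - 32*m^2 + 20*m - 2*z^3 + z^2*(15*m + 14) + z*(26*m^2 - 38*m - 28) + 16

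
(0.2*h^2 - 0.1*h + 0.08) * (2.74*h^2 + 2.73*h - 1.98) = 0.548*h^4 + 0.272*h^3 - 0.4498*h^2 + 0.4164*h - 0.1584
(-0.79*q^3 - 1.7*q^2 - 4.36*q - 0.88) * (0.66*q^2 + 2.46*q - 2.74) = -0.5214*q^5 - 3.0654*q^4 - 4.895*q^3 - 6.6484*q^2 + 9.7816*q + 2.4112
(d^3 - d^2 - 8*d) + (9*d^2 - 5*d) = d^3 + 8*d^2 - 13*d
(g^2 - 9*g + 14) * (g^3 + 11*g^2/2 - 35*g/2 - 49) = g^5 - 7*g^4/2 - 53*g^3 + 371*g^2/2 + 196*g - 686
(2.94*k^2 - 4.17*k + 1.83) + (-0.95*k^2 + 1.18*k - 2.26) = 1.99*k^2 - 2.99*k - 0.43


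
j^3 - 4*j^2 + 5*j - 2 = (j - 2)*(j - 1)^2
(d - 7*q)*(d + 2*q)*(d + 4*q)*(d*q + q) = d^4*q - d^3*q^2 + d^3*q - 34*d^2*q^3 - d^2*q^2 - 56*d*q^4 - 34*d*q^3 - 56*q^4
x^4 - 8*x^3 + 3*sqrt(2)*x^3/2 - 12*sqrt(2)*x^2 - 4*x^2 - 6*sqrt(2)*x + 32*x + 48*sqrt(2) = (x - 8)*(x - 2)*(x + 2)*(x + 3*sqrt(2)/2)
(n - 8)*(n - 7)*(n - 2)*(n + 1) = n^4 - 16*n^3 + 69*n^2 - 26*n - 112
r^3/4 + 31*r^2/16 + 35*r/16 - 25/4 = (r/4 + 1)*(r - 5/4)*(r + 5)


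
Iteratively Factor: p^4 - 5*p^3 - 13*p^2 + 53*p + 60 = (p + 1)*(p^3 - 6*p^2 - 7*p + 60) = (p + 1)*(p + 3)*(p^2 - 9*p + 20) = (p - 4)*(p + 1)*(p + 3)*(p - 5)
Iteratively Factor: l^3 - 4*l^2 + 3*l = (l - 1)*(l^2 - 3*l) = l*(l - 1)*(l - 3)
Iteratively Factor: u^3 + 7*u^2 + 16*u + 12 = (u + 2)*(u^2 + 5*u + 6) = (u + 2)^2*(u + 3)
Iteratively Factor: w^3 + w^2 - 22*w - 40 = (w - 5)*(w^2 + 6*w + 8) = (w - 5)*(w + 4)*(w + 2)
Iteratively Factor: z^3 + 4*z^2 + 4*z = (z + 2)*(z^2 + 2*z) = z*(z + 2)*(z + 2)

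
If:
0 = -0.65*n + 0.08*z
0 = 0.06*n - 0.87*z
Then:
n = 0.00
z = 0.00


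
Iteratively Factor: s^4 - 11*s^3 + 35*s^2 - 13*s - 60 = (s - 4)*(s^3 - 7*s^2 + 7*s + 15) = (s - 4)*(s - 3)*(s^2 - 4*s - 5) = (s - 5)*(s - 4)*(s - 3)*(s + 1)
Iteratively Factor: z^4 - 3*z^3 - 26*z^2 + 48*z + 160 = (z - 5)*(z^3 + 2*z^2 - 16*z - 32) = (z - 5)*(z - 4)*(z^2 + 6*z + 8) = (z - 5)*(z - 4)*(z + 4)*(z + 2)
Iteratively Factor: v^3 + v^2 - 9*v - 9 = (v + 1)*(v^2 - 9) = (v + 1)*(v + 3)*(v - 3)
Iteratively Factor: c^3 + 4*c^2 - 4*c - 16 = (c + 2)*(c^2 + 2*c - 8) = (c - 2)*(c + 2)*(c + 4)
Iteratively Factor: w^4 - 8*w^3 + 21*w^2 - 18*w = (w)*(w^3 - 8*w^2 + 21*w - 18) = w*(w - 3)*(w^2 - 5*w + 6) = w*(w - 3)*(w - 2)*(w - 3)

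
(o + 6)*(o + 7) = o^2 + 13*o + 42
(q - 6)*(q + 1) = q^2 - 5*q - 6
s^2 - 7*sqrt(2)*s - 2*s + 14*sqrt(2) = (s - 2)*(s - 7*sqrt(2))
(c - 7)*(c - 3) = c^2 - 10*c + 21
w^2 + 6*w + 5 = (w + 1)*(w + 5)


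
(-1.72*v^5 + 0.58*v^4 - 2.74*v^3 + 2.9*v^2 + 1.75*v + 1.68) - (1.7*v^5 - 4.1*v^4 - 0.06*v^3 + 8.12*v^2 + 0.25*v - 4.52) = -3.42*v^5 + 4.68*v^4 - 2.68*v^3 - 5.22*v^2 + 1.5*v + 6.2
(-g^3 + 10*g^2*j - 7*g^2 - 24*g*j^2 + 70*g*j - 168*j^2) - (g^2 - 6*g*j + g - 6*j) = -g^3 + 10*g^2*j - 8*g^2 - 24*g*j^2 + 76*g*j - g - 168*j^2 + 6*j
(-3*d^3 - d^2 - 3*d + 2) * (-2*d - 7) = 6*d^4 + 23*d^3 + 13*d^2 + 17*d - 14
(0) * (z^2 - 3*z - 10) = 0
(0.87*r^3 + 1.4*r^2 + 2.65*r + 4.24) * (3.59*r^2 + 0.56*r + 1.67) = 3.1233*r^5 + 5.5132*r^4 + 11.7504*r^3 + 19.0436*r^2 + 6.7999*r + 7.0808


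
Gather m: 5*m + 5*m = 10*m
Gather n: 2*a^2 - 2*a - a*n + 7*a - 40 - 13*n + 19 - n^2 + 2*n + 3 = 2*a^2 + 5*a - n^2 + n*(-a - 11) - 18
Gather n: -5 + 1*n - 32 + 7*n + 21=8*n - 16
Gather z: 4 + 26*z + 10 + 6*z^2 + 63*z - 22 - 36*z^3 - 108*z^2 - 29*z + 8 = -36*z^3 - 102*z^2 + 60*z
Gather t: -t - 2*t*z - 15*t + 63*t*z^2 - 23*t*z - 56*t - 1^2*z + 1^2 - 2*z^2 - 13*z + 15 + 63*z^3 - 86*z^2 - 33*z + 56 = t*(63*z^2 - 25*z - 72) + 63*z^3 - 88*z^2 - 47*z + 72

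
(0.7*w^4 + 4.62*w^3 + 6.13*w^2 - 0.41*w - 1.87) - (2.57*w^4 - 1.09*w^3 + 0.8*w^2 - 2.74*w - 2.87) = -1.87*w^4 + 5.71*w^3 + 5.33*w^2 + 2.33*w + 1.0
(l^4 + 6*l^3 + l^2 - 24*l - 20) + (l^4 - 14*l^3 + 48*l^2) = 2*l^4 - 8*l^3 + 49*l^2 - 24*l - 20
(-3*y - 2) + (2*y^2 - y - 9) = 2*y^2 - 4*y - 11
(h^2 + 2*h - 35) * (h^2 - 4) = h^4 + 2*h^3 - 39*h^2 - 8*h + 140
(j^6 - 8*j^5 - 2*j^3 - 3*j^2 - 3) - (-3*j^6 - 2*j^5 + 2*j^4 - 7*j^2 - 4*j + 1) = 4*j^6 - 6*j^5 - 2*j^4 - 2*j^3 + 4*j^2 + 4*j - 4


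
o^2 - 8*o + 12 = (o - 6)*(o - 2)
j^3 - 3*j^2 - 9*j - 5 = (j - 5)*(j + 1)^2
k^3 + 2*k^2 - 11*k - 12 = (k - 3)*(k + 1)*(k + 4)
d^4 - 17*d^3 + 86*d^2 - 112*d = d*(d - 8)*(d - 7)*(d - 2)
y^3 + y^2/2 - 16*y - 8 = (y - 4)*(y + 1/2)*(y + 4)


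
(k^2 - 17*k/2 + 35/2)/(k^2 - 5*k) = (k - 7/2)/k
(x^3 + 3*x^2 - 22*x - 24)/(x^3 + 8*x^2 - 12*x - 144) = (x + 1)/(x + 6)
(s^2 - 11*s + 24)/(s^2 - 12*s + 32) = (s - 3)/(s - 4)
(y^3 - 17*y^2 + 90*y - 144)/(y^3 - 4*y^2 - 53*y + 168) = (y - 6)/(y + 7)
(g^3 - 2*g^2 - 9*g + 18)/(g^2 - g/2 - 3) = 2*(g^2 - 9)/(2*g + 3)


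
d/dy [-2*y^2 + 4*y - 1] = 4 - 4*y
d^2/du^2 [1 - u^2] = -2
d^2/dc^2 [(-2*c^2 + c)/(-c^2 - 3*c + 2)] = 2*(-7*c^3 + 12*c^2 - 6*c + 2)/(c^6 + 9*c^5 + 21*c^4 - 9*c^3 - 42*c^2 + 36*c - 8)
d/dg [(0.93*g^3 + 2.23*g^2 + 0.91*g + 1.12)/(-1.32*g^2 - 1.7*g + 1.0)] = (-1.2276*g^4 - 3.162*g^3 + 0.200200000000001*g^2 + 7.4168*g + 2.814)/(1.7424*g^4 + 4.488*g^3 + 0.25*g^2 - 3.4*g + 1.0)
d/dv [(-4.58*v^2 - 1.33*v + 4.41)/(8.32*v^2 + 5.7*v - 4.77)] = (-15.0404*v^2 - 29.6892*v - 18.7929)/(69.2224*v^4 + 94.848*v^3 - 46.8828*v^2 - 54.378*v + 22.7529)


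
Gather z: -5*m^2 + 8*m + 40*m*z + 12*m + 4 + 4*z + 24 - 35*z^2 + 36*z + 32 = -5*m^2 + 20*m - 35*z^2 + z*(40*m + 40) + 60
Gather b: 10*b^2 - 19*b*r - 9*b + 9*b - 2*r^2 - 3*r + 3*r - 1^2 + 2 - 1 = 10*b^2 - 19*b*r - 2*r^2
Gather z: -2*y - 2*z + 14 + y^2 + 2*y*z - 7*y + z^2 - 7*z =y^2 - 9*y + z^2 + z*(2*y - 9) + 14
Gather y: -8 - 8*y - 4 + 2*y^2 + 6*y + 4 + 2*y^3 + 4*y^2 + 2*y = 2*y^3 + 6*y^2 - 8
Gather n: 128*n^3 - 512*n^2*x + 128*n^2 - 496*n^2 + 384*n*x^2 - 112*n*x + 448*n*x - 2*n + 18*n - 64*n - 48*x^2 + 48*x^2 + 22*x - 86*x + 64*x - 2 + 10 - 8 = 128*n^3 + n^2*(-512*x - 368) + n*(384*x^2 + 336*x - 48)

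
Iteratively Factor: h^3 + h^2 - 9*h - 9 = (h - 3)*(h^2 + 4*h + 3) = (h - 3)*(h + 1)*(h + 3)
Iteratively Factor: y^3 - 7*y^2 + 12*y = (y - 4)*(y^2 - 3*y) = y*(y - 4)*(y - 3)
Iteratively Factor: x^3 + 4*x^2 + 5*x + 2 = (x + 2)*(x^2 + 2*x + 1) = (x + 1)*(x + 2)*(x + 1)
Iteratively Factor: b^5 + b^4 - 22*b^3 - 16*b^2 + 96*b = (b + 3)*(b^4 - 2*b^3 - 16*b^2 + 32*b) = b*(b + 3)*(b^3 - 2*b^2 - 16*b + 32) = b*(b - 2)*(b + 3)*(b^2 - 16) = b*(b - 2)*(b + 3)*(b + 4)*(b - 4)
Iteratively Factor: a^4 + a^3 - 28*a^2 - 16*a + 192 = (a - 3)*(a^3 + 4*a^2 - 16*a - 64) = (a - 3)*(a + 4)*(a^2 - 16) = (a - 3)*(a + 4)^2*(a - 4)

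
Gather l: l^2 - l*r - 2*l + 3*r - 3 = l^2 + l*(-r - 2) + 3*r - 3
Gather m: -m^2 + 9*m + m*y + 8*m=-m^2 + m*(y + 17)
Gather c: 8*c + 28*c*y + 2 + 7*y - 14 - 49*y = c*(28*y + 8) - 42*y - 12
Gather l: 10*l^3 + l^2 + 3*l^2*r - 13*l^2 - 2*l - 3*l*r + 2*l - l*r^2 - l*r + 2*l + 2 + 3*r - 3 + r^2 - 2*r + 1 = 10*l^3 + l^2*(3*r - 12) + l*(-r^2 - 4*r + 2) + r^2 + r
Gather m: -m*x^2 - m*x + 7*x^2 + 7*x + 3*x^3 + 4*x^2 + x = m*(-x^2 - x) + 3*x^3 + 11*x^2 + 8*x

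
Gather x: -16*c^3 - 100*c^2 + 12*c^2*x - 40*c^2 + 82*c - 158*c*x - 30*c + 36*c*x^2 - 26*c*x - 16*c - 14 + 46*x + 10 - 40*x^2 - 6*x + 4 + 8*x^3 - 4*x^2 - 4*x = -16*c^3 - 140*c^2 + 36*c + 8*x^3 + x^2*(36*c - 44) + x*(12*c^2 - 184*c + 36)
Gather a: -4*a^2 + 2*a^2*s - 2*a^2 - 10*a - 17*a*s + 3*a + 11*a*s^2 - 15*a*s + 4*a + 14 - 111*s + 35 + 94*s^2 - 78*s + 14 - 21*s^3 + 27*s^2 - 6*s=a^2*(2*s - 6) + a*(11*s^2 - 32*s - 3) - 21*s^3 + 121*s^2 - 195*s + 63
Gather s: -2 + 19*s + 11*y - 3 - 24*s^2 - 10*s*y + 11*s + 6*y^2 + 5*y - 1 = -24*s^2 + s*(30 - 10*y) + 6*y^2 + 16*y - 6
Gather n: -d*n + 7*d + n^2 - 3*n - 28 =7*d + n^2 + n*(-d - 3) - 28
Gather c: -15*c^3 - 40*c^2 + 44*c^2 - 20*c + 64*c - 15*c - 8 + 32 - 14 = -15*c^3 + 4*c^2 + 29*c + 10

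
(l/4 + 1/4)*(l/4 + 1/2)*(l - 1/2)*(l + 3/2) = l^4/16 + l^3/4 + 17*l^2/64 - l/64 - 3/32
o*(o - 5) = o^2 - 5*o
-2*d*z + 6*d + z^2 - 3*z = (-2*d + z)*(z - 3)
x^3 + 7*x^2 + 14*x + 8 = (x + 1)*(x + 2)*(x + 4)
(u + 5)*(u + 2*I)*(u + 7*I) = u^3 + 5*u^2 + 9*I*u^2 - 14*u + 45*I*u - 70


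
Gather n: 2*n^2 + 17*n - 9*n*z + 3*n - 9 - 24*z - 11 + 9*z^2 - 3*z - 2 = 2*n^2 + n*(20 - 9*z) + 9*z^2 - 27*z - 22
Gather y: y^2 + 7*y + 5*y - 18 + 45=y^2 + 12*y + 27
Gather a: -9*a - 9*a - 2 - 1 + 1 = -18*a - 2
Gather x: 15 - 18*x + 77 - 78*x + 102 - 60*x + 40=234 - 156*x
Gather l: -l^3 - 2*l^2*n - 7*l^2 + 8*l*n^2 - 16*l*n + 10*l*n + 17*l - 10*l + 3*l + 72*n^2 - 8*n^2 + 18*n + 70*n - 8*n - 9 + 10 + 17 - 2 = -l^3 + l^2*(-2*n - 7) + l*(8*n^2 - 6*n + 10) + 64*n^2 + 80*n + 16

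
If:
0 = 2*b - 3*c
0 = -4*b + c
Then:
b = 0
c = 0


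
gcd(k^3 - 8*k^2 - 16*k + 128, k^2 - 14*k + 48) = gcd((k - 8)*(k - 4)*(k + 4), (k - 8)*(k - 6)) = k - 8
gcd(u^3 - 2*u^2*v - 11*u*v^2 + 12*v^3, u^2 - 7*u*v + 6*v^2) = u - v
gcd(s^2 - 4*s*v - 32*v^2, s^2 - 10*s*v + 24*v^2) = 1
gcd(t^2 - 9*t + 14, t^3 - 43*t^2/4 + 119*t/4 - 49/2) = t^2 - 9*t + 14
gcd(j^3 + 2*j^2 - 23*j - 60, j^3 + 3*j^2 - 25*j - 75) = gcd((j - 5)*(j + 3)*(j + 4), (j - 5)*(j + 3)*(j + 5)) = j^2 - 2*j - 15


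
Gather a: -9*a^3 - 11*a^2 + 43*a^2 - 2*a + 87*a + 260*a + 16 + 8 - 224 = -9*a^3 + 32*a^2 + 345*a - 200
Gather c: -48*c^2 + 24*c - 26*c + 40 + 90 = -48*c^2 - 2*c + 130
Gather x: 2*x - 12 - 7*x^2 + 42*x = -7*x^2 + 44*x - 12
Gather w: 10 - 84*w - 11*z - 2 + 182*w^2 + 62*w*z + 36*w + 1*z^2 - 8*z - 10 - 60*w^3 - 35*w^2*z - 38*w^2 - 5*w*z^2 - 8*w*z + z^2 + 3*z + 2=-60*w^3 + w^2*(144 - 35*z) + w*(-5*z^2 + 54*z - 48) + 2*z^2 - 16*z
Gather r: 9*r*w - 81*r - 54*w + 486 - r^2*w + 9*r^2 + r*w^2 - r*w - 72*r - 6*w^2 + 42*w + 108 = r^2*(9 - w) + r*(w^2 + 8*w - 153) - 6*w^2 - 12*w + 594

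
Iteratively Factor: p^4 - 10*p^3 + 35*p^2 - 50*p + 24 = (p - 4)*(p^3 - 6*p^2 + 11*p - 6) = (p - 4)*(p - 1)*(p^2 - 5*p + 6) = (p - 4)*(p - 2)*(p - 1)*(p - 3)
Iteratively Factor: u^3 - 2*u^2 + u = (u - 1)*(u^2 - u) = (u - 1)^2*(u)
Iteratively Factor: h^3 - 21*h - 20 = (h + 1)*(h^2 - h - 20) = (h - 5)*(h + 1)*(h + 4)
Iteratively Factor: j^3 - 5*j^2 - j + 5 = (j - 5)*(j^2 - 1) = (j - 5)*(j - 1)*(j + 1)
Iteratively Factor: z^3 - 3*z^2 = (z - 3)*(z^2) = z*(z - 3)*(z)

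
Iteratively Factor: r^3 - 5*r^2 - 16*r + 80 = (r + 4)*(r^2 - 9*r + 20) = (r - 5)*(r + 4)*(r - 4)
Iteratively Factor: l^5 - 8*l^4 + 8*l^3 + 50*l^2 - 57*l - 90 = (l - 3)*(l^4 - 5*l^3 - 7*l^2 + 29*l + 30) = (l - 3)*(l + 1)*(l^3 - 6*l^2 - l + 30) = (l - 3)*(l + 1)*(l + 2)*(l^2 - 8*l + 15) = (l - 3)^2*(l + 1)*(l + 2)*(l - 5)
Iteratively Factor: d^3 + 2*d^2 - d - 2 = (d + 1)*(d^2 + d - 2) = (d - 1)*(d + 1)*(d + 2)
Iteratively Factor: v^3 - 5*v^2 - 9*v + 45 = (v + 3)*(v^2 - 8*v + 15) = (v - 3)*(v + 3)*(v - 5)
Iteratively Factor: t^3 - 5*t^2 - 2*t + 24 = (t - 4)*(t^2 - t - 6) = (t - 4)*(t + 2)*(t - 3)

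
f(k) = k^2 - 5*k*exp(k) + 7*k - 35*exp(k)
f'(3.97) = -3156.18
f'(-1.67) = -2.30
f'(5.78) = -22288.45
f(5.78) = -20614.34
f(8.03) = -230720.70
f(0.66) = -69.05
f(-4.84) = -10.54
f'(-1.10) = -6.68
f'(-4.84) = -2.80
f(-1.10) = -16.31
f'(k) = -5*k*exp(k) + 2*k - 40*exp(k) + 7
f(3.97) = -2862.65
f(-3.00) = -13.00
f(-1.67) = -13.92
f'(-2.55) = -0.23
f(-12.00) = 60.00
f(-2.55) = -13.08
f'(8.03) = -246177.04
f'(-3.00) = -0.24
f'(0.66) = -75.46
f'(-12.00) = -17.00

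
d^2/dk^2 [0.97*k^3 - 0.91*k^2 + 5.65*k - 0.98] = 5.82*k - 1.82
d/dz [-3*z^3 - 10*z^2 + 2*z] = -9*z^2 - 20*z + 2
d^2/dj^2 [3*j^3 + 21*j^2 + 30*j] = 18*j + 42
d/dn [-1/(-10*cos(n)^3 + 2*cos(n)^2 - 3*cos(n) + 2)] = (30*cos(n)^2 - 4*cos(n) + 3)*sin(n)/(10*cos(n)^3 - 2*cos(n)^2 + 3*cos(n) - 2)^2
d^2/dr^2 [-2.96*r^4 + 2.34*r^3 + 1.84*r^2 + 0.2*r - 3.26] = -35.52*r^2 + 14.04*r + 3.68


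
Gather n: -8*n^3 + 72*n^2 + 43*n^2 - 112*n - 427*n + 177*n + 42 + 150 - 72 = -8*n^3 + 115*n^2 - 362*n + 120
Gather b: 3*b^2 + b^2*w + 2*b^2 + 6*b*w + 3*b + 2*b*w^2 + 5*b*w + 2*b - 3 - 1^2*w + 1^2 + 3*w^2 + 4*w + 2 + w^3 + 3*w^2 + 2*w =b^2*(w + 5) + b*(2*w^2 + 11*w + 5) + w^3 + 6*w^2 + 5*w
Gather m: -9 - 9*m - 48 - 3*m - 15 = -12*m - 72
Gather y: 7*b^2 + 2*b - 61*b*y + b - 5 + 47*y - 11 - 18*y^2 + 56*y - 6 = 7*b^2 + 3*b - 18*y^2 + y*(103 - 61*b) - 22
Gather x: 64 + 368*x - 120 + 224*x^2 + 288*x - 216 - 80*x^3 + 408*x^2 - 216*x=-80*x^3 + 632*x^2 + 440*x - 272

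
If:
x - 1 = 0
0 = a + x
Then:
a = -1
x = 1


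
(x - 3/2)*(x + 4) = x^2 + 5*x/2 - 6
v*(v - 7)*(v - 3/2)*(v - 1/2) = v^4 - 9*v^3 + 59*v^2/4 - 21*v/4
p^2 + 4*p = p*(p + 4)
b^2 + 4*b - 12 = (b - 2)*(b + 6)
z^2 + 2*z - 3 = (z - 1)*(z + 3)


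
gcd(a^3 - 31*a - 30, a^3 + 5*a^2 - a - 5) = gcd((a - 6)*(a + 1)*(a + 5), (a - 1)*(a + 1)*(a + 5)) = a^2 + 6*a + 5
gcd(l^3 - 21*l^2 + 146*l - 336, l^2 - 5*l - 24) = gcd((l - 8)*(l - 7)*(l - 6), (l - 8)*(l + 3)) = l - 8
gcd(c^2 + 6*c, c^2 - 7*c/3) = c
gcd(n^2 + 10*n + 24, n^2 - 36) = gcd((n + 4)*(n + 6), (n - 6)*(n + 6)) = n + 6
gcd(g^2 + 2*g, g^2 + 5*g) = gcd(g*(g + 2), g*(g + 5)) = g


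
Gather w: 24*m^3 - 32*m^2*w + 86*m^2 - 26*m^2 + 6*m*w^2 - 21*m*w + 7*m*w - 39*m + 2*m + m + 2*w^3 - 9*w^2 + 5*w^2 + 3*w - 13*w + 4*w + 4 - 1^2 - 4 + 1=24*m^3 + 60*m^2 - 36*m + 2*w^3 + w^2*(6*m - 4) + w*(-32*m^2 - 14*m - 6)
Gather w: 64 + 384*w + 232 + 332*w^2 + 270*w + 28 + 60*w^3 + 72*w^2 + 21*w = 60*w^3 + 404*w^2 + 675*w + 324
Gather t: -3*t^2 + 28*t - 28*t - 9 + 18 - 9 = -3*t^2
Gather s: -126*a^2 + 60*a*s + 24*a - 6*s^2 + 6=-126*a^2 + 60*a*s + 24*a - 6*s^2 + 6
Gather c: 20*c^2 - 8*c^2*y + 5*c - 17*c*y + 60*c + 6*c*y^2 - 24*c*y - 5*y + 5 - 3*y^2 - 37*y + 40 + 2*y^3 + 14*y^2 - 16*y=c^2*(20 - 8*y) + c*(6*y^2 - 41*y + 65) + 2*y^3 + 11*y^2 - 58*y + 45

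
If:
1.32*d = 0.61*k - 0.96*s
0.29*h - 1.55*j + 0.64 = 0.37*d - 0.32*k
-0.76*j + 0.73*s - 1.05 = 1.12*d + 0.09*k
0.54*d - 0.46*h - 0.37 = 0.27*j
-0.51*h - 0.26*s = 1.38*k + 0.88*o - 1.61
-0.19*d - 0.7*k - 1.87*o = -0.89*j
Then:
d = -0.40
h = -1.60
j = 0.55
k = 1.66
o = -0.32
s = 1.60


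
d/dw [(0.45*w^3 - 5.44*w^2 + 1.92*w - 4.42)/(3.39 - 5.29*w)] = (-4.761*w^3 + 33.3541*w^2 - 36.8832*w - 16.873)/(27.9841*w^2 - 35.8662*w + 11.4921)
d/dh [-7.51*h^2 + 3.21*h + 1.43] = 3.21 - 15.02*h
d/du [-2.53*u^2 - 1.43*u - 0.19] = -5.06*u - 1.43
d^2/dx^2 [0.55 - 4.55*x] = 0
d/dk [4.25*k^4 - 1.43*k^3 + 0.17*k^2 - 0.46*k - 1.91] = 17.0*k^3 - 4.29*k^2 + 0.34*k - 0.46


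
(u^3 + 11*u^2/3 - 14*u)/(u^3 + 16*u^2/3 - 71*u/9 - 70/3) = 3*u/(3*u + 5)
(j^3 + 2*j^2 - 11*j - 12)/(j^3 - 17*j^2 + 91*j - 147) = (j^2 + 5*j + 4)/(j^2 - 14*j + 49)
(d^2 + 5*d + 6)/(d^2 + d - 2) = (d + 3)/(d - 1)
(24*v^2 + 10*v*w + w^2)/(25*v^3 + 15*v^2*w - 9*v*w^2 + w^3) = (24*v^2 + 10*v*w + w^2)/(25*v^3 + 15*v^2*w - 9*v*w^2 + w^3)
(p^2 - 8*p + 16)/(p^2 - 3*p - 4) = (p - 4)/(p + 1)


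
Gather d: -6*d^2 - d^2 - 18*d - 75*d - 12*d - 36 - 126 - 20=-7*d^2 - 105*d - 182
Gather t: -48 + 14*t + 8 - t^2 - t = -t^2 + 13*t - 40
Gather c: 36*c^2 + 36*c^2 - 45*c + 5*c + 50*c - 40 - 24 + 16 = 72*c^2 + 10*c - 48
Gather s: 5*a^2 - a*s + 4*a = 5*a^2 - a*s + 4*a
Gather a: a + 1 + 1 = a + 2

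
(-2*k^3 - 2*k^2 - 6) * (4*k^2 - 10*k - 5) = -8*k^5 + 12*k^4 + 30*k^3 - 14*k^2 + 60*k + 30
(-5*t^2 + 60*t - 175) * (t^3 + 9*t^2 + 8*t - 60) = -5*t^5 + 15*t^4 + 325*t^3 - 795*t^2 - 5000*t + 10500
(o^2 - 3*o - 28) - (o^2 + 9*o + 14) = -12*o - 42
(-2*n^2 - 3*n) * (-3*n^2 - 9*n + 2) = 6*n^4 + 27*n^3 + 23*n^2 - 6*n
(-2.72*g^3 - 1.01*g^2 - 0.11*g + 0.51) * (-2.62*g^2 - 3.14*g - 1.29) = 7.1264*g^5 + 11.187*g^4 + 6.9684*g^3 + 0.3121*g^2 - 1.4595*g - 0.6579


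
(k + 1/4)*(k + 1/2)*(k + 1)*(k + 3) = k^4 + 19*k^3/4 + 49*k^2/8 + 11*k/4 + 3/8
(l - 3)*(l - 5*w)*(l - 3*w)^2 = l^4 - 11*l^3*w - 3*l^3 + 39*l^2*w^2 + 33*l^2*w - 45*l*w^3 - 117*l*w^2 + 135*w^3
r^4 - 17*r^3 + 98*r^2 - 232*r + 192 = (r - 8)*(r - 4)*(r - 3)*(r - 2)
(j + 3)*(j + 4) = j^2 + 7*j + 12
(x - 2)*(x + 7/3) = x^2 + x/3 - 14/3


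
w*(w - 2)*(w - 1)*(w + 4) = w^4 + w^3 - 10*w^2 + 8*w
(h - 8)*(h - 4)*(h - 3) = h^3 - 15*h^2 + 68*h - 96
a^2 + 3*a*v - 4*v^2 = (a - v)*(a + 4*v)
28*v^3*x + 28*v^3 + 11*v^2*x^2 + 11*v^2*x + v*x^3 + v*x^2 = (4*v + x)*(7*v + x)*(v*x + v)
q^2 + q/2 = q*(q + 1/2)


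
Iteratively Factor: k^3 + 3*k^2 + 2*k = (k + 1)*(k^2 + 2*k) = k*(k + 1)*(k + 2)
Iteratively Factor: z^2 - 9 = (z + 3)*(z - 3)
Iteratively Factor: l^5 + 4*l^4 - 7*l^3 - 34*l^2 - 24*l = (l)*(l^4 + 4*l^3 - 7*l^2 - 34*l - 24) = l*(l + 2)*(l^3 + 2*l^2 - 11*l - 12) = l*(l + 1)*(l + 2)*(l^2 + l - 12) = l*(l + 1)*(l + 2)*(l + 4)*(l - 3)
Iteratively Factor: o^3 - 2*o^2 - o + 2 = (o - 1)*(o^2 - o - 2) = (o - 1)*(o + 1)*(o - 2)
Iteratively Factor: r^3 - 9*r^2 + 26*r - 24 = (r - 4)*(r^2 - 5*r + 6) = (r - 4)*(r - 2)*(r - 3)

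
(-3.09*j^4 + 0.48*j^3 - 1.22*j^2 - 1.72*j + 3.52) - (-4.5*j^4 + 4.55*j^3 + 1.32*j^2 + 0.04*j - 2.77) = 1.41*j^4 - 4.07*j^3 - 2.54*j^2 - 1.76*j + 6.29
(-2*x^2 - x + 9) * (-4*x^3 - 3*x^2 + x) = 8*x^5 + 10*x^4 - 35*x^3 - 28*x^2 + 9*x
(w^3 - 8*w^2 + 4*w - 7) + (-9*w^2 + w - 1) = w^3 - 17*w^2 + 5*w - 8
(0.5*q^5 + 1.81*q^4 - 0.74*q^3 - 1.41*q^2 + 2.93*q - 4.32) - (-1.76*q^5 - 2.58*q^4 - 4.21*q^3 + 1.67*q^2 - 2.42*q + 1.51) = 2.26*q^5 + 4.39*q^4 + 3.47*q^3 - 3.08*q^2 + 5.35*q - 5.83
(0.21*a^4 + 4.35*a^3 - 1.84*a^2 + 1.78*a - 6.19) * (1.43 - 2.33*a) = -0.4893*a^5 - 9.8352*a^4 + 10.5077*a^3 - 6.7786*a^2 + 16.9681*a - 8.8517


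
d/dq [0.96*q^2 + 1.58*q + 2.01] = 1.92*q + 1.58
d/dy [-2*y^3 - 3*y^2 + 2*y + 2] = -6*y^2 - 6*y + 2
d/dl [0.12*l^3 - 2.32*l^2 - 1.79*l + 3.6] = 0.36*l^2 - 4.64*l - 1.79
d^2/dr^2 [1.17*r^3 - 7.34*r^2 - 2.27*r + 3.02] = 7.02*r - 14.68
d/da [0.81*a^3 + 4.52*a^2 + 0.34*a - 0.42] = 2.43*a^2 + 9.04*a + 0.34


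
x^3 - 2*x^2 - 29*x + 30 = (x - 6)*(x - 1)*(x + 5)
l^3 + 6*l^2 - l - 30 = (l - 2)*(l + 3)*(l + 5)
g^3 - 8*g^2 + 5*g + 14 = (g - 7)*(g - 2)*(g + 1)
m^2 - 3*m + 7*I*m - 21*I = (m - 3)*(m + 7*I)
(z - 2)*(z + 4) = z^2 + 2*z - 8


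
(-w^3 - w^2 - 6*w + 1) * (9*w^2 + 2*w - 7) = -9*w^5 - 11*w^4 - 49*w^3 + 4*w^2 + 44*w - 7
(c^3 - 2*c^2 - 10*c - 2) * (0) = 0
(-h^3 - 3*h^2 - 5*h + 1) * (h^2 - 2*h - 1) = -h^5 - h^4 + 2*h^3 + 14*h^2 + 3*h - 1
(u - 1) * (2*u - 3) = 2*u^2 - 5*u + 3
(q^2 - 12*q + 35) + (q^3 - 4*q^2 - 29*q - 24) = q^3 - 3*q^2 - 41*q + 11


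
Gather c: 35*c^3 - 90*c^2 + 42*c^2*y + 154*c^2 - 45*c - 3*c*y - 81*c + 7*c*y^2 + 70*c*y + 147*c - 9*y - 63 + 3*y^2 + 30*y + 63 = 35*c^3 + c^2*(42*y + 64) + c*(7*y^2 + 67*y + 21) + 3*y^2 + 21*y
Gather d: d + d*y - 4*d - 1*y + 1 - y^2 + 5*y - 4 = d*(y - 3) - y^2 + 4*y - 3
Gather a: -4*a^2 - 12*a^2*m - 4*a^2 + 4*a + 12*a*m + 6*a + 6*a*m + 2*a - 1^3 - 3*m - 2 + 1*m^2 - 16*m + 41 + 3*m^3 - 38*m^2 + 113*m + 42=a^2*(-12*m - 8) + a*(18*m + 12) + 3*m^3 - 37*m^2 + 94*m + 80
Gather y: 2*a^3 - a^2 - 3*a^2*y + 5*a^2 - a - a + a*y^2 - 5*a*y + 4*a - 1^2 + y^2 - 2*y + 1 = 2*a^3 + 4*a^2 + 2*a + y^2*(a + 1) + y*(-3*a^2 - 5*a - 2)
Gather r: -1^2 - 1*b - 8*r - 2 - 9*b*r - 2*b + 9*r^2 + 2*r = -3*b + 9*r^2 + r*(-9*b - 6) - 3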